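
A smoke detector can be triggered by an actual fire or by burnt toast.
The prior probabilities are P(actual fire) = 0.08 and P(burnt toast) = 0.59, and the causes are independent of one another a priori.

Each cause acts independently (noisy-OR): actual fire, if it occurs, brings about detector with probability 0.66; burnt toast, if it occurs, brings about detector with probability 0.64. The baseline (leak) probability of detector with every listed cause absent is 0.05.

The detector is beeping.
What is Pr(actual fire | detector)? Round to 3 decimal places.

Under noisy-OR, P(detector | causes) = 1 − (1−0.05)·∏(1−qᵢ) over the active causes.
Enumerate the 4 (actual fire, burnt toast) configurations and weight by the priors:
  P(detector) = 0.05×0.92×0.41 + 0.658×0.92×0.59 + 0.677×0.08×0.41 + 0.88372×0.08×0.59
        = 0.018860 + 0.357162 + 0.022206 + 0.041712 = 0.439940
Configurations with actual fire contribute 0.063918, so
  P(actual fire | detector) = 0.063918 / 0.439940 ≈ 0.145

Pr(actual fire | detector) ≈ 0.145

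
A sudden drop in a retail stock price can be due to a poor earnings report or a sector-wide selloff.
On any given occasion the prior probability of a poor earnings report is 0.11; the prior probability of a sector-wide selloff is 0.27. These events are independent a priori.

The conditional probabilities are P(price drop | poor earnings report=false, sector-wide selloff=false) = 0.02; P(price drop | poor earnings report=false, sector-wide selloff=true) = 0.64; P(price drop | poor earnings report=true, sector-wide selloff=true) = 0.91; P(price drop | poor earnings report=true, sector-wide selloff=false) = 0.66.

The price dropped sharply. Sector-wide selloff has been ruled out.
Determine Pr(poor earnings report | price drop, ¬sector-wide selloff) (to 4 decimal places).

Pr(poor earnings report | price drop, ¬sector-wide selloff) ≈ 0.8031

Sum P(price drop|·) weighted by the priors over both values of poor earnings report:
  P(price drop | ¬sector-wide selloff) = 0.02*0.89 + 0.66*0.11
        = 0.017800 + 0.072600 = 0.090400
Configurations with poor earnings report contribute 0.072600, so
  P(poor earnings report | price drop, ¬sector-wide selloff) = 0.072600 / 0.090400 ≈ 0.8031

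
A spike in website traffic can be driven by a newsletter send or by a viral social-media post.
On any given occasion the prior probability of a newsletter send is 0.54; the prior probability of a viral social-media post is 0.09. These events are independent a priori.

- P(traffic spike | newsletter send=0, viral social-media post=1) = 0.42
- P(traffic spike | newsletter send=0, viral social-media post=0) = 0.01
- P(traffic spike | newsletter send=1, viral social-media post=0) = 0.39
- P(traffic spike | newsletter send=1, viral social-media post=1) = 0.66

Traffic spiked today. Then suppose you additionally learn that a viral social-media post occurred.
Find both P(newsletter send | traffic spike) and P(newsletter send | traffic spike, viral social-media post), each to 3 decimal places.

Weight on newsletter send=true, given the evidence: 0.191646 + 0.032076 = 0.223722
Normalizer over all consistent configurations: 0.01·0.46·0.91 + 0.42·0.46·0.09 + 0.39·0.54·0.91 + 0.66·0.54·0.09 = 0.245296
P(newsletter send | traffic spike) = 0.223722/0.245296 ≈ 0.912

Now also conditioning on viral social-media post=true:
P(traffic spike | viral social-media post) = 0.42*0.46 + 0.66*0.54 = 0.193200 + 0.356400 = 0.549600
The newsletter send-present share is 0.66*0.54 = 0.356400.
So P(newsletter send | traffic spike, viral social-media post) = 0.356400/0.549600 ≈ 0.648.

P(newsletter send | traffic spike) ≈ 0.912; P(newsletter send | traffic spike, viral social-media post) ≈ 0.648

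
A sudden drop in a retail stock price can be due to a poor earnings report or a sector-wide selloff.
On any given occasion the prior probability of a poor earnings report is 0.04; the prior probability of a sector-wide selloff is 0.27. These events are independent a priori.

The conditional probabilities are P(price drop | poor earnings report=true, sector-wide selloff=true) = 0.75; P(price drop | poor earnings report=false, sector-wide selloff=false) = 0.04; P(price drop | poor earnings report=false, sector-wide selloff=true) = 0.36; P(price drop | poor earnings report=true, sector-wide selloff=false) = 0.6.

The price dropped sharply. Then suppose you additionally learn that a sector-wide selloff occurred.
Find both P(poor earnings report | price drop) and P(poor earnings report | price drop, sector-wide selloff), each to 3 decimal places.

P(price drop) = 0.04·0.96·0.73 + 0.36·0.96·0.27 + 0.6·0.04·0.73 + 0.75·0.04·0.27 = 0.028032 + 0.093312 + 0.017520 + 0.008100 = 0.146964
Restricting to configurations with poor earnings report present: 0.017520 + 0.008100 = 0.025620.
Hence the posterior is 0.025620/0.146964 ≈ 0.174.

With the extra evidence:
P(price drop | sector-wide selloff) = 0.36*0.96 + 0.75*0.04 = 0.345600 + 0.030000 = 0.375600
The poor earnings report-present share is 0.75*0.04 = 0.030000.
So P(poor earnings report | price drop, sector-wide selloff) = 0.030000/0.375600 ≈ 0.080.
Conditioning on sector-wide selloff lowers the posterior on poor earnings report: the classic explaining-away effect in a common-effect structure.

P(poor earnings report | price drop) ≈ 0.174; P(poor earnings report | price drop, sector-wide selloff) ≈ 0.080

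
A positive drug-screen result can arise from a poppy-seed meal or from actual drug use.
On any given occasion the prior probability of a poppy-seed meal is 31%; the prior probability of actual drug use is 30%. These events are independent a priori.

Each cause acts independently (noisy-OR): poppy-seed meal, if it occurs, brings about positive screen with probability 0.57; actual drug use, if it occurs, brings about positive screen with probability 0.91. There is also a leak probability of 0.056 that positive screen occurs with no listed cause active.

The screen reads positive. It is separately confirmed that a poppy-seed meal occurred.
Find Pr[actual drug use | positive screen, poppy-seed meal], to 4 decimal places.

Under noisy-OR, P(positive screen | causes) = 1 − (1−0.056)·∏(1−qᵢ) over the active causes.
P(positive screen | poppy-seed meal) = 0.59408·0.7 + 0.963467·0.3 = 0.415856 + 0.289040 = 0.704896
Restricting to configurations with actual drug use present: 0.963467·0.3 = 0.289040.
Hence the posterior is 0.289040/0.704896 ≈ 0.4100.

Pr[actual drug use | positive screen, poppy-seed meal] ≈ 0.4100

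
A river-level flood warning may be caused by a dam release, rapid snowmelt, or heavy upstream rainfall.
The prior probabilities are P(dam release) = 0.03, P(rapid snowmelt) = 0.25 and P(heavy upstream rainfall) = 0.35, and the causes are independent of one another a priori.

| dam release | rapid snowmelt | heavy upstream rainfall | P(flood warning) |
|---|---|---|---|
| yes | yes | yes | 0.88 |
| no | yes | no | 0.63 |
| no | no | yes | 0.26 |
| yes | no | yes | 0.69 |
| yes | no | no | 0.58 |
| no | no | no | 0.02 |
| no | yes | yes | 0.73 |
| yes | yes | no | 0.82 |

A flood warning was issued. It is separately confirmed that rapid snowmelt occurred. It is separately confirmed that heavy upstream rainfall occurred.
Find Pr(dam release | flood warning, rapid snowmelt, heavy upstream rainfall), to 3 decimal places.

P(flood warning | rapid snowmelt, heavy upstream rainfall) = 0.73×0.97 + 0.88×0.03 = 0.708100 + 0.026400 = 0.734500
Of this, 0.026400 comes from 0.88×0.03 (the dam release=true cases).
P(dam release | flood warning, rapid snowmelt, heavy upstream rainfall) = 0.026400 / 0.734500 ≈ 0.036

Pr(dam release | flood warning, rapid snowmelt, heavy upstream rainfall) ≈ 0.036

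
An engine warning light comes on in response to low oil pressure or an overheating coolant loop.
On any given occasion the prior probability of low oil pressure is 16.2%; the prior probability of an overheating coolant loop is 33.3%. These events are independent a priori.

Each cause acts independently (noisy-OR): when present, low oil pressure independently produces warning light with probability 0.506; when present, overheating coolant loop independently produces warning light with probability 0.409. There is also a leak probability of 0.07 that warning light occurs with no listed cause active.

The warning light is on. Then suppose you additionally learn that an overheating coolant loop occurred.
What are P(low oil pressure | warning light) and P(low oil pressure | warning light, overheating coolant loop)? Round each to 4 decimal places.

Under noisy-OR, P(warning light | causes) = 1 − (1−0.07)·∏(1−qᵢ) over the active causes.
Weight on low oil pressure=true, given the evidence: 0.058412 + 0.039299 = 0.097711
The normalizing constant is 0.07*0.838*0.667 + 0.45037*0.838*0.333 + 0.54058*0.162*0.667 + 0.728483*0.162*0.333 = 0.262515
Posterior = 0.097711 / 0.262515 ≈ 0.3722

Now condition on the additional information:
P(warning light | overheating coolant loop) = 0.45037×0.838 + 0.728483×0.162 = 0.377410 + 0.118014 = 0.495424
The low oil pressure-present share is 0.728483×0.162 = 0.118014.
P(low oil pressure | warning light, overheating coolant loop) = 0.118014 / 0.495424 ≈ 0.2382
— overheating coolant loop explains away the evidence for low oil pressure.

P(low oil pressure | warning light) ≈ 0.3722; P(low oil pressure | warning light, overheating coolant loop) ≈ 0.2382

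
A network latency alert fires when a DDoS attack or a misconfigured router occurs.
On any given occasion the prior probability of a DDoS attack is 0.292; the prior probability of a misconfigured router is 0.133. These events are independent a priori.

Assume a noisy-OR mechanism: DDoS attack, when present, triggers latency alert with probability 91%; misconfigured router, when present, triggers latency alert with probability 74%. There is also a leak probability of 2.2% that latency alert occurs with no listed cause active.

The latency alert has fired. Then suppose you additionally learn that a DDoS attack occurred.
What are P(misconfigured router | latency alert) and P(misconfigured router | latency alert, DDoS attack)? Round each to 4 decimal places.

Under noisy-OR, P(latency alert | causes) = 1 − (1−0.022)·∏(1−qᵢ) over the active causes.
P(latency alert) = 0.022·0.708·0.867 + 0.74572·0.708·0.133 + 0.91198·0.292·0.867 + 0.977115·0.292·0.133 = 0.013504 + 0.070220 + 0.230881 + 0.037947 = 0.352552
Restricting to configurations with misconfigured router present: 0.070220 + 0.037947 = 0.108167.
Hence the posterior is 0.108167/0.352552 ≈ 0.3068.

Now also conditioning on DDoS attack=true:
P(latency alert | DDoS attack) = 0.91198×0.867 + 0.977115×0.133 = 0.790687 + 0.129956 = 0.920643
The misconfigured router-present share is 0.977115×0.133 = 0.129956.
P(misconfigured router | latency alert, DDoS attack) = 0.129956 / 0.920643 ≈ 0.1412
— DDoS attack explains away the evidence for misconfigured router.

P(misconfigured router | latency alert) ≈ 0.3068; P(misconfigured router | latency alert, DDoS attack) ≈ 0.1412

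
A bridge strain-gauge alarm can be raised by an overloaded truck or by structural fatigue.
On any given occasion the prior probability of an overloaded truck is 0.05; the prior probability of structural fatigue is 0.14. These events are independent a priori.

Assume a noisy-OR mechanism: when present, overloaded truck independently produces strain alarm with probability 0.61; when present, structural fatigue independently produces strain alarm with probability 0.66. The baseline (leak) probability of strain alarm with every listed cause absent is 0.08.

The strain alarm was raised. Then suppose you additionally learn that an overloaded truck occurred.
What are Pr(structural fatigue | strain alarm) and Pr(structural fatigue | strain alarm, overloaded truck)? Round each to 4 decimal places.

Pr(structural fatigue | strain alarm) ≈ 0.5121; Pr(structural fatigue | strain alarm, overloaded truck) ≈ 0.1823

Under noisy-OR, P(strain alarm | causes) = 1 − (1−0.08)·∏(1−qᵢ) over the active causes.
Weight on structural fatigue=true, given the evidence: 0.091398 + 0.006146 = 0.097544
The normalizing constant is 0.08×0.95×0.86 + 0.6872×0.95×0.14 + 0.6412×0.05×0.86 + 0.878008×0.05×0.14 = 0.190476
P(structural fatigue | strain alarm) = 0.097544/0.190476 ≈ 0.5121

Now condition on the additional information:
Weight on structural fatigue=true, given the evidence: 0.878008·0.14 = 0.122921
Denominator P(strain alarm | overloaded truck): 0.6412·0.86 + 0.878008·0.14 = 0.674353
P(structural fatigue | strain alarm, overloaded truck) = 0.122921/0.674353 ≈ 0.1823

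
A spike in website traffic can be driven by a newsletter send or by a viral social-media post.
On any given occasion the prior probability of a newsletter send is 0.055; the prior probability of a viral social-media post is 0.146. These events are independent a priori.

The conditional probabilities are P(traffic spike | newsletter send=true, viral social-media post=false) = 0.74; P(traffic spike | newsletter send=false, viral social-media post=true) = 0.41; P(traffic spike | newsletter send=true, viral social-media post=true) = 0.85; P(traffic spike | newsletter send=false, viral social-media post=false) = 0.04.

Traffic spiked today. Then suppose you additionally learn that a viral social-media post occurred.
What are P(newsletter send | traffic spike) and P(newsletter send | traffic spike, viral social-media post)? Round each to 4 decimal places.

P(newsletter send | traffic spike) ≈ 0.3188; P(newsletter send | traffic spike, viral social-media post) ≈ 0.1077

P(traffic spike) = 0.04×0.945×0.854 + 0.41×0.945×0.146 + 0.74×0.055×0.854 + 0.85×0.055×0.146 = 0.032281 + 0.056568 + 0.034758 + 0.006825 = 0.130432
Restricting to configurations with newsletter send present: 0.034758 + 0.006825 = 0.041583.
P(newsletter send | traffic spike) = 0.041583 / 0.130432 ≈ 0.3188

With the extra evidence:
Weight on newsletter send=true, given the evidence: 0.85*0.055 = 0.046750
The normalizing constant is 0.41*0.945 + 0.85*0.055 = 0.434200
P(newsletter send | traffic spike, viral social-media post) = 0.046750/0.434200 ≈ 0.1077
The drop from 0.3188 to 0.1077 is the explaining-away (discounting) effect.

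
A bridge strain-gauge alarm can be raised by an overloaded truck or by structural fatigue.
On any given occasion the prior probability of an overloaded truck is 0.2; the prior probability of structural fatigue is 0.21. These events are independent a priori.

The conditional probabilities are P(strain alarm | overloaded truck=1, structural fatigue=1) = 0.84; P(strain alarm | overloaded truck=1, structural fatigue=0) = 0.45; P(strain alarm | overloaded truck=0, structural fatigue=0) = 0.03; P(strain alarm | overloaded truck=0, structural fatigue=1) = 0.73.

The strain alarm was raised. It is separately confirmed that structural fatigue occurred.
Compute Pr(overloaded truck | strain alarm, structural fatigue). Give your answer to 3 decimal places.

Pr(overloaded truck | strain alarm, structural fatigue) ≈ 0.223

Enumerate both values of overloaded truck and weight by the priors:
  P(strain alarm | structural fatigue) = 0.73*0.8 + 0.84*0.2
        = 0.584000 + 0.168000 = 0.752000
The terms with overloaded truck present sum to 0.168000, so
  P(overloaded truck | strain alarm, structural fatigue) = 0.168000 / 0.752000 ≈ 0.223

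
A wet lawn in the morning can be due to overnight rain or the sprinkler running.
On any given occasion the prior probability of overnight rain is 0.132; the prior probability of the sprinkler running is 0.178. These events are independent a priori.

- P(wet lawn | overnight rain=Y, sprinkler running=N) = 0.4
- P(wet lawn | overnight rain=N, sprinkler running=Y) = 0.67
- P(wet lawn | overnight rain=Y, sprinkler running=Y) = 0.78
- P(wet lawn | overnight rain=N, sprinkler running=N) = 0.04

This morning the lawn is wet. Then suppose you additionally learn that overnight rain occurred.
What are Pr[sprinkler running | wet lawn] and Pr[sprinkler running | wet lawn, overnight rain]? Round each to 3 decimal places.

Pr[sprinkler running | wet lawn] ≈ 0.629; Pr[sprinkler running | wet lawn, overnight rain] ≈ 0.297

P(wet lawn) = 0.04·0.868·0.822 + 0.67·0.868·0.178 + 0.4·0.132·0.822 + 0.78·0.132·0.178 = 0.028540 + 0.103518 + 0.043402 + 0.018327 = 0.193787
Restricting to configurations with sprinkler running present: 0.103518 + 0.018327 = 0.121845.
So P(sprinkler running | wet lawn) = 0.121845/0.193787 ≈ 0.629.

With the extra evidence:
P(wet lawn | overnight rain) = 0.4*0.822 + 0.78*0.178 = 0.328800 + 0.138840 = 0.467640
Of this, 0.138840 comes from 0.78*0.178 (the sprinkler running=true cases).
So P(sprinkler running | wet lawn, overnight rain) = 0.138840/0.467640 ≈ 0.297.
Conditioning on overnight rain lowers the posterior on sprinkler running: the classic explaining-away effect in a common-effect structure.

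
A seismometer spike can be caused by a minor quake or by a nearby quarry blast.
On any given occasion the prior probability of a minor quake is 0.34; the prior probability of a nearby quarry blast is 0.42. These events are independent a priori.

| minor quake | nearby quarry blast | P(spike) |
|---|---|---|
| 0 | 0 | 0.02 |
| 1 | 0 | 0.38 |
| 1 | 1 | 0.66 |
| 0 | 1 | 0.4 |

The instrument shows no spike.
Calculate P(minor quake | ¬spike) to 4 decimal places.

Enumerate the 4 (minor quake, nearby quarry blast) configurations and weight by the priors:
  P(¬spike) = 0.98·0.66·0.58 + 0.6·0.66·0.42 + 0.62·0.34·0.58 + 0.34·0.34·0.42
        = 0.375144 + 0.166320 + 0.122264 + 0.048552 = 0.712280
Keeping only the minor quake-present terms gives 0.170816, so
  P(minor quake | ¬spike) = 0.170816 / 0.712280 ≈ 0.2398

P(minor quake | ¬spike) ≈ 0.2398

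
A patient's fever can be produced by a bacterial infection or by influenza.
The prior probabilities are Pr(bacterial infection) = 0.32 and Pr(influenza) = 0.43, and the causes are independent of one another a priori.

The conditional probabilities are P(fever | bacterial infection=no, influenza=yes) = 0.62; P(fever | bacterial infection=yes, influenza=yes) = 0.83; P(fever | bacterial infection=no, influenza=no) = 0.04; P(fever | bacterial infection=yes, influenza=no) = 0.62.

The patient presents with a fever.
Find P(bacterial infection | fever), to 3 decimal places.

Sum P(fever|·) weighted by the priors over the 4 (bacterial infection, influenza) configurations:
  P(fever) = 0.04*0.68*0.57 + 0.62*0.68*0.43 + 0.62*0.32*0.57 + 0.83*0.32*0.43
        = 0.015504 + 0.181288 + 0.113088 + 0.114208 = 0.424088
The terms with bacterial infection present sum to 0.227296, so
  P(bacterial infection | fever) = 0.227296 / 0.424088 ≈ 0.536

P(bacterial infection | fever) ≈ 0.536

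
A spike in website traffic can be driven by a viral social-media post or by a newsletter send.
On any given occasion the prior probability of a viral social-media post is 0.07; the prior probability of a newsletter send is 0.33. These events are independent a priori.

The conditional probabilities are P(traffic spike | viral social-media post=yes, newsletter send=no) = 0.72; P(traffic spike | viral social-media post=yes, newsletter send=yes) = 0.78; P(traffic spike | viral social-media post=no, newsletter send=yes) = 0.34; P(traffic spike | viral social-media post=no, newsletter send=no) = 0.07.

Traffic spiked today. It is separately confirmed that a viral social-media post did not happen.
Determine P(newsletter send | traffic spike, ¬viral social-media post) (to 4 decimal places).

P(newsletter send | traffic spike, ¬viral social-media post) ≈ 0.7052

P(traffic spike | ¬viral social-media post) = 0.07·0.67 + 0.34·0.33 = 0.046900 + 0.112200 = 0.159100
Of this, 0.112200 comes from 0.34·0.33 (the newsletter send=true cases).
P(newsletter send | traffic spike, ¬viral social-media post) = 0.112200 / 0.159100 ≈ 0.7052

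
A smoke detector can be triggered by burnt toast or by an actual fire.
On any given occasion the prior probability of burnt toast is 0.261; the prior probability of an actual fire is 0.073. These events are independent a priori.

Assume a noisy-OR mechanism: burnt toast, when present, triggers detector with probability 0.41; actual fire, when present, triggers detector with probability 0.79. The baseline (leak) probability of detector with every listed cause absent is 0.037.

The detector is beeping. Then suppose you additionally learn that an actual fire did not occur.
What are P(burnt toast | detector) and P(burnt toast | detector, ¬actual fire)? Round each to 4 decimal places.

Under noisy-OR, P(detector | causes) = 1 − (1−0.037)·∏(1−qᵢ) over the active causes.
P(detector) = 0.037×0.739×0.927 + 0.79777×0.739×0.073 + 0.43183×0.261×0.927 + 0.880684×0.261×0.073 = 0.025347 + 0.043037 + 0.104480 + 0.016780 = 0.189644
The burnt toast-present share is 0.104480 + 0.016780 = 0.121260.
So P(burnt toast | detector) = 0.121260/0.189644 ≈ 0.6394.

Now also conditioning on actual fire≠true:
Enumerate both values of burnt toast and weight by the priors:
  P(detector | ¬actual fire) = 0.037·0.739 + 0.43183·0.261
        = 0.027343 + 0.112708 = 0.140051
Keeping only the burnt toast-present terms gives 0.112708, so
  P(burnt toast | detector, ¬actual fire) = 0.112708 / 0.140051 ≈ 0.8048

P(burnt toast | detector) ≈ 0.6394; P(burnt toast | detector, ¬actual fire) ≈ 0.8048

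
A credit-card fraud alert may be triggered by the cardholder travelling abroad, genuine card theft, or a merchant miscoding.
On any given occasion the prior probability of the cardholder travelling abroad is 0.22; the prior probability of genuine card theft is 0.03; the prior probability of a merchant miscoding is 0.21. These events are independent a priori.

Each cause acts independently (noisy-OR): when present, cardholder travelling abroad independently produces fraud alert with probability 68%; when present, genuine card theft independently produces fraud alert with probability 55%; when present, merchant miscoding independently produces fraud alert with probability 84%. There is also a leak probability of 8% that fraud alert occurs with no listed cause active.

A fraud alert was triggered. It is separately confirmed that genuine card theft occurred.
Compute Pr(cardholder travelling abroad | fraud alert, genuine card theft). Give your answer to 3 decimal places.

Under noisy-OR, P(fraud alert | causes) = 1 − (1−0.08)·∏(1−qᵢ) over the active causes.
Enumerate the 4 (cardholder travelling abroad, merchant miscoding) configurations and weight by the priors:
  P(fraud alert | genuine card theft) = 0.586*0.78*0.79 + 0.93376*0.78*0.21 + 0.86752*0.22*0.79 + 0.978803*0.22*0.21
        = 0.361093 + 0.152950 + 0.150775 + 0.045221 = 0.710039
The terms with cardholder travelling abroad present sum to 0.195996, so
  P(cardholder travelling abroad | fraud alert, genuine card theft) = 0.195996 / 0.710039 ≈ 0.276

Pr(cardholder travelling abroad | fraud alert, genuine card theft) ≈ 0.276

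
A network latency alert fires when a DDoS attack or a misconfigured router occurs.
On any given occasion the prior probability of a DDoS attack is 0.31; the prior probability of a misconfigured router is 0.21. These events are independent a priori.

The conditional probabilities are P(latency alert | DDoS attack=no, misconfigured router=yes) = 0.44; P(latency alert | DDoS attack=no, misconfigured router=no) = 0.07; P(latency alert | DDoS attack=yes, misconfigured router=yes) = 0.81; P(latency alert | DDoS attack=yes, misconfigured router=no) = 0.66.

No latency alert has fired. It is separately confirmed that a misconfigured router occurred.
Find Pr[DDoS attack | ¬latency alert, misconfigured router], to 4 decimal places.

Numerator (weight on configurations with DDoS attack): 0.19·0.31 = 0.058900
Normalizer over all consistent configurations: 0.56·0.69 + 0.19·0.31 = 0.445300
Posterior = 0.058900 / 0.445300 ≈ 0.1323

Pr[DDoS attack | ¬latency alert, misconfigured router] ≈ 0.1323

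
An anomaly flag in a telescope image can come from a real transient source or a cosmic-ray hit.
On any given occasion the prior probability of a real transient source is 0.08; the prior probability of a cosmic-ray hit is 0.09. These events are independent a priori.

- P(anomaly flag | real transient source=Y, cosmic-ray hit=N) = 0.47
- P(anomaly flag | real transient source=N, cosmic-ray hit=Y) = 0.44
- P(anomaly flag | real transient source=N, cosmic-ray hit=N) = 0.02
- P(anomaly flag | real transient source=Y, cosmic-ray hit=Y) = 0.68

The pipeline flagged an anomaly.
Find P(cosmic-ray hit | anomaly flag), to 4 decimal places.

P(anomaly flag) = 0.02·0.92·0.91 + 0.44·0.92·0.09 + 0.47·0.08·0.91 + 0.68·0.08·0.09 = 0.016744 + 0.036432 + 0.034216 + 0.004896 = 0.092288
Restricting to configurations with cosmic-ray hit present: 0.036432 + 0.004896 = 0.041328.
P(cosmic-ray hit | anomaly flag) = 0.041328 / 0.092288 ≈ 0.4478

P(cosmic-ray hit | anomaly flag) ≈ 0.4478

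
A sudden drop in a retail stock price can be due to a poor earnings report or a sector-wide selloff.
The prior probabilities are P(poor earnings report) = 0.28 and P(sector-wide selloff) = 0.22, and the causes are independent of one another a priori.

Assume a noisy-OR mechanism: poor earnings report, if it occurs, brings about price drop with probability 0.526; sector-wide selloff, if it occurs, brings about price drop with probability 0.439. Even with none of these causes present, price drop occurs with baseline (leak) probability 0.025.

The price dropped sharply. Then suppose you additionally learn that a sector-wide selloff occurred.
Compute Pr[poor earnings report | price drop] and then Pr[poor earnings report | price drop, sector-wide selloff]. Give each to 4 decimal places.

Under noisy-OR, P(price drop | causes) = 1 − (1−0.025)·∏(1−qᵢ) over the active causes.
Weight on poor earnings report=true, given the evidence: 0.117466 + 0.045629 = 0.163095
The normalizing constant is 0.025×0.72×0.78 + 0.453025×0.72×0.22 + 0.53785×0.28×0.78 + 0.740734×0.28×0.22 = 0.248894
Posterior = 0.163095 / 0.248894 ≈ 0.6553

Now also conditioning on sector-wide selloff=true:
Numerator (weight on configurations with poor earnings report): 0.740734*0.28 = 0.207406
The normalizing constant is 0.453025*0.72 + 0.740734*0.28 = 0.533584
Posterior = 0.207406 / 0.533584 ≈ 0.3887
The drop from 0.6553 to 0.3887 is the explaining-away (discounting) effect.

Pr[poor earnings report | price drop] ≈ 0.6553; Pr[poor earnings report | price drop, sector-wide selloff] ≈ 0.3887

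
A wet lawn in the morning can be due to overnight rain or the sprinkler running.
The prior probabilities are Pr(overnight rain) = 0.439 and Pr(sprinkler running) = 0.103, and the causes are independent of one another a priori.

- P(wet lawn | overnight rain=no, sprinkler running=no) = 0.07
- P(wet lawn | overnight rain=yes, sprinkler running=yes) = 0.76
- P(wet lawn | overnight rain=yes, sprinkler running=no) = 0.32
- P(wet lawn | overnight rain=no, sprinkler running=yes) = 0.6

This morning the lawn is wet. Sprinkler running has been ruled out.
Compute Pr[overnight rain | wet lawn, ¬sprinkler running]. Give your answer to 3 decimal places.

P(wet lawn | ¬sprinkler running) = 0.07·0.561 + 0.32·0.439 = 0.039270 + 0.140480 = 0.179750
Restricting to configurations with overnight rain present: 0.32·0.439 = 0.140480.
Hence the posterior is 0.140480/0.179750 ≈ 0.782.

Pr[overnight rain | wet lawn, ¬sprinkler running] ≈ 0.782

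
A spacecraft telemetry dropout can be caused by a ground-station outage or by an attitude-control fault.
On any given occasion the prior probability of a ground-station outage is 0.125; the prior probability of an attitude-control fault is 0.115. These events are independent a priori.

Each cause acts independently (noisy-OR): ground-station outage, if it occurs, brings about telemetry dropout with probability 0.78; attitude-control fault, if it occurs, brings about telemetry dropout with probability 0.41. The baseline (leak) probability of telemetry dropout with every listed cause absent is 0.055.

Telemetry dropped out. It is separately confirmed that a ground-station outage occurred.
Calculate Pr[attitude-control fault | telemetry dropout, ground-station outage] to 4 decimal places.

Under noisy-OR, P(telemetry dropout | causes) = 1 − (1−0.055)·∏(1−qᵢ) over the active causes.
For the numerator, keep only attitude-control fault=true terms: 0.877339×0.115 = 0.100894
Normalizer over all consistent configurations: 0.7921×0.885 + 0.877339×0.115 = 0.801903
P(attitude-control fault | telemetry dropout, ground-station outage) = 0.100894/0.801903 ≈ 0.1258

Pr[attitude-control fault | telemetry dropout, ground-station outage] ≈ 0.1258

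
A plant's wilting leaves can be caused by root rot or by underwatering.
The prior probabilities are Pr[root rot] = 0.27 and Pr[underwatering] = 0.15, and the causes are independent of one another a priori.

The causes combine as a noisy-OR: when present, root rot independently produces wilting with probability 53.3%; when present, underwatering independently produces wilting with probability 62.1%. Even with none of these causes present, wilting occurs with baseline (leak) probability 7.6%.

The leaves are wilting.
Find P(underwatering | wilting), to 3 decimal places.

Under noisy-OR, P(wilting | causes) = 1 − (1−0.076)·∏(1−qᵢ) over the active causes.
By total probability over the 4 (root rot, underwatering) configurations:
  P(wilting) = 0.076×0.73×0.85 + 0.649804×0.73×0.15 + 0.568492×0.27×0.85 + 0.836458×0.27×0.15
        = 0.047158 + 0.071154 + 0.130469 + 0.033877 = 0.282658
The terms with underwatering present sum to 0.105031, so
  P(underwatering | wilting) = 0.105031 / 0.282658 ≈ 0.372

P(underwatering | wilting) ≈ 0.372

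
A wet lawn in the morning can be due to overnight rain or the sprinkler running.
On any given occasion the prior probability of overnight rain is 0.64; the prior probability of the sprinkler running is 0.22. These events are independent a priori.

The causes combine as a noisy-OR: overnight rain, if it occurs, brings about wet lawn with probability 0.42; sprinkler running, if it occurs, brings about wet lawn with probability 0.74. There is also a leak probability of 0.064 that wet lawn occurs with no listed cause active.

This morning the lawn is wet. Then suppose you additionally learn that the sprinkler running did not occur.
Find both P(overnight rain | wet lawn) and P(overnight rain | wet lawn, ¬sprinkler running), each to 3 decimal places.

P(overnight rain | wet lawn) ≈ 0.818; P(overnight rain | wet lawn, ¬sprinkler running) ≈ 0.927

Under noisy-OR, P(wet lawn | causes) = 1 − (1−0.064)·∏(1−qᵢ) over the active causes.
Sum P(wet lawn|·) weighted by the priors over the 4 (overnight rain, sprinkler running) configurations:
  P(wet lawn) = 0.064·0.36·0.78 + 0.75664·0.36·0.22 + 0.45712·0.64·0.78 + 0.858851·0.64·0.22
        = 0.017971 + 0.059926 + 0.228194 + 0.120926 = 0.427017
Keeping only the overnight rain-present terms gives 0.349120, so
  P(overnight rain | wet lawn) = 0.349120 / 0.427017 ≈ 0.818

Now also conditioning on sprinkler running≠true:
P(wet lawn | ¬sprinkler running) = 0.064×0.36 + 0.45712×0.64 = 0.023040 + 0.292557 = 0.315597
Of this, 0.292557 comes from 0.45712×0.64 (the overnight rain=true cases).
Hence the posterior is 0.292557/0.315597 ≈ 0.927.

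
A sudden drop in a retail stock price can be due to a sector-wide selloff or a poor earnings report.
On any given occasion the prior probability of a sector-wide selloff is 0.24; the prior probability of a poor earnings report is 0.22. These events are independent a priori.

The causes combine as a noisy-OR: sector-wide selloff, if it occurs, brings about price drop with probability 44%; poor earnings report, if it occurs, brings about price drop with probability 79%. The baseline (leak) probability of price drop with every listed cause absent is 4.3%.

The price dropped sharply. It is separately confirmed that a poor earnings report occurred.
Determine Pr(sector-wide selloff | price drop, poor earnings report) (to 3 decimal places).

Under noisy-OR, P(price drop | causes) = 1 − (1−0.043)·∏(1−qᵢ) over the active causes.
Numerator (weight on configurations with sector-wide selloff): 0.887457·0.24 = 0.212990
The normalizing constant is 0.79903·0.76 + 0.887457·0.24 = 0.820253
P(sector-wide selloff | price drop, poor earnings report) = 0.212990/0.820253 ≈ 0.260

Pr(sector-wide selloff | price drop, poor earnings report) ≈ 0.260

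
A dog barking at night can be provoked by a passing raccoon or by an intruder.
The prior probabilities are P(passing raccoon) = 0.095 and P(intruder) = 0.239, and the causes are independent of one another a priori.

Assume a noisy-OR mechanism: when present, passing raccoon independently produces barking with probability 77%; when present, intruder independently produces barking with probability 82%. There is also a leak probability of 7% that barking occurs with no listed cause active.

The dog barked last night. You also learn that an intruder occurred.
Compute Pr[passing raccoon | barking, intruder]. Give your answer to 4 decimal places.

Pr[passing raccoon | barking, intruder] ≈ 0.1081

Under noisy-OR, P(barking | causes) = 1 − (1−0.07)·∏(1−qᵢ) over the active causes.
P(barking | intruder) = 0.8326·0.905 + 0.961498·0.095 = 0.753503 + 0.091342 = 0.844845
The passing raccoon-present share is 0.961498·0.095 = 0.091342.
Hence the posterior is 0.091342/0.844845 ≈ 0.1081.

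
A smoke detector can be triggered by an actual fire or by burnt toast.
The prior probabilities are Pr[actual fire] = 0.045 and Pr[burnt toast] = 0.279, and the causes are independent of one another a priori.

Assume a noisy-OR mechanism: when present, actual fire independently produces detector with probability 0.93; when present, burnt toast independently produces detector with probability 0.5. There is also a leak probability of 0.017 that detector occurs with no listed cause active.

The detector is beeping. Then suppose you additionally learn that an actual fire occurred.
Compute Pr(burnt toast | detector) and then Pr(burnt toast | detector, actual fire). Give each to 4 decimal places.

Under noisy-OR, P(detector | causes) = 1 − (1−0.017)·∏(1−qᵢ) over the active causes.
Numerator (weight on configurations with burnt toast): 0.135487 + 0.012123 = 0.147610
Denominator P(detector): 0.017*0.955*0.721 + 0.5085*0.955*0.279 + 0.93119*0.045*0.721 + 0.965595*0.045*0.279 = 0.189527
P(burnt toast | detector) = 0.147610/0.189527 ≈ 0.7788

Now condition on the additional information:
P(detector | actual fire) = 0.93119·0.721 + 0.965595·0.279 = 0.671388 + 0.269401 = 0.940789
Restricting to configurations with burnt toast present: 0.965595·0.279 = 0.269401.
So P(burnt toast | detector, actual fire) = 0.269401/0.940789 ≈ 0.2864.

Pr(burnt toast | detector) ≈ 0.7788; Pr(burnt toast | detector, actual fire) ≈ 0.2864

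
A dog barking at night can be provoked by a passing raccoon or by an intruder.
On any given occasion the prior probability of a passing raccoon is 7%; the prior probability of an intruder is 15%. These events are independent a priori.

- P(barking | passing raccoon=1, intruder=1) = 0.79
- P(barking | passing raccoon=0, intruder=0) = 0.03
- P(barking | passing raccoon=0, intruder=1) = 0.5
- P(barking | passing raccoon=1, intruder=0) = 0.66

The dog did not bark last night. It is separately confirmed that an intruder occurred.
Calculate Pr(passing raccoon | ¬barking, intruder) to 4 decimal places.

P(¬barking | intruder) = 0.5·0.93 + 0.21·0.07 = 0.465000 + 0.014700 = 0.479700
The passing raccoon-present share is 0.21·0.07 = 0.014700.
P(passing raccoon | ¬barking, intruder) = 0.014700 / 0.479700 ≈ 0.0306

Pr(passing raccoon | ¬barking, intruder) ≈ 0.0306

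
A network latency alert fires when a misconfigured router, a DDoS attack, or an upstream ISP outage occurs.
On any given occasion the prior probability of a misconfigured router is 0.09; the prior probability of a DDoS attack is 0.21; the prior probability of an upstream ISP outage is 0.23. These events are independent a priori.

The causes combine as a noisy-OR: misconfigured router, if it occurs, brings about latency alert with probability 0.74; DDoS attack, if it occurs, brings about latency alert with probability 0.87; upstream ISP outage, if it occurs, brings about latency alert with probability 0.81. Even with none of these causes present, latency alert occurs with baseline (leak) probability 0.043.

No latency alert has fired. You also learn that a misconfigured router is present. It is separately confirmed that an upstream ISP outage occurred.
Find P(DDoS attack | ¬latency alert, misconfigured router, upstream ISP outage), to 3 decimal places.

P(DDoS attack | ¬latency alert, misconfigured router, upstream ISP outage) ≈ 0.033

Under noisy-OR, P(latency alert | causes) = 1 − (1−0.043)·∏(1−qᵢ) over the active causes.
P(¬latency alert | misconfigured router, upstream ISP outage) = 0.047276×0.79 + 0.006146×0.21 = 0.037348 + 0.001291 = 0.038639
The DDoS attack-present share is 0.006146×0.21 = 0.001291.
Hence the posterior is 0.001291/0.038639 ≈ 0.033.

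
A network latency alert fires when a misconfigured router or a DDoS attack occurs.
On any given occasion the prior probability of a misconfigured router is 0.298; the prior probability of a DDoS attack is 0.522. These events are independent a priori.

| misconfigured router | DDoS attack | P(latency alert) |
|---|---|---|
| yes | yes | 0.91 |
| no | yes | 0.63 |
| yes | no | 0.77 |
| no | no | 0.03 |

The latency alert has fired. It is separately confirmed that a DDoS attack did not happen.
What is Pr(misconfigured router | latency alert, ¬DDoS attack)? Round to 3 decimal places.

P(latency alert | ¬DDoS attack) = 0.03*0.702 + 0.77*0.298 = 0.021060 + 0.229460 = 0.250520
The misconfigured router-present share is 0.77*0.298 = 0.229460.
P(misconfigured router | latency alert, ¬DDoS attack) = 0.229460 / 0.250520 ≈ 0.916

Pr(misconfigured router | latency alert, ¬DDoS attack) ≈ 0.916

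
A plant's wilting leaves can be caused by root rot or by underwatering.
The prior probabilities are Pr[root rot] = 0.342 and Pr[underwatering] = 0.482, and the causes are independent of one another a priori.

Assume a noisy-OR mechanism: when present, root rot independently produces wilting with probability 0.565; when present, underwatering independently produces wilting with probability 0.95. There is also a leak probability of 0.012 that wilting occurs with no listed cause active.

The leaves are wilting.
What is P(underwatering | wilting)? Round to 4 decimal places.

P(underwatering | wilting) ≈ 0.8149

Under noisy-OR, P(wilting | causes) = 1 − (1−0.012)·∏(1−qᵢ) over the active causes.
P(wilting) = 0.012×0.658×0.518 + 0.9506×0.658×0.482 + 0.57022×0.342×0.518 + 0.978511×0.342×0.482 = 0.004090 + 0.301488 + 0.101018 + 0.161302 = 0.567898
Of this, 0.462790 comes from 0.301488 + 0.161302 (the underwatering=true cases).
Hence the posterior is 0.462790/0.567898 ≈ 0.8149.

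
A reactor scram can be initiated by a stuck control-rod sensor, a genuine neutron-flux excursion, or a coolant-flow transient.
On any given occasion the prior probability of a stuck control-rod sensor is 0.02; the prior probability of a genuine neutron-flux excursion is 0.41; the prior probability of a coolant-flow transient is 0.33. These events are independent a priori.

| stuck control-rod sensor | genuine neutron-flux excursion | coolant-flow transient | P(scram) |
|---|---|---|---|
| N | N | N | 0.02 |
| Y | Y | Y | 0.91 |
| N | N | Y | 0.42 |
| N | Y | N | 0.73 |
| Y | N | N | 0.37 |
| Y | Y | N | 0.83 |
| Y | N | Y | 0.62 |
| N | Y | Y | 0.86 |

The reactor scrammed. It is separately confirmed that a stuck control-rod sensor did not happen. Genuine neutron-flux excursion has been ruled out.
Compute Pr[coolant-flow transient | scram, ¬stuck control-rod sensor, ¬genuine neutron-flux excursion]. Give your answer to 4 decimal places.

Pr[coolant-flow transient | scram, ¬stuck control-rod sensor, ¬genuine neutron-flux excursion] ≈ 0.9118

Weight on coolant-flow transient=true, given the evidence: 0.42*0.33 = 0.138600
Denominator P(scram | ¬stuck control-rod sensor, ¬genuine neutron-flux excursion): 0.02*0.67 + 0.42*0.33 = 0.152000
P(coolant-flow transient | scram, ¬stuck control-rod sensor, ¬genuine neutron-flux excursion) = 0.138600/0.152000 ≈ 0.9118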